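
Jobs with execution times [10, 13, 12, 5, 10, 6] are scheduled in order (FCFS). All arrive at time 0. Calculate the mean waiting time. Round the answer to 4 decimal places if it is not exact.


FCFS order (as given): [10, 13, 12, 5, 10, 6]
Waiting times:
  Job 1: wait = 0
  Job 2: wait = 10
  Job 3: wait = 23
  Job 4: wait = 35
  Job 5: wait = 40
  Job 6: wait = 50
Sum of waiting times = 158
Average waiting time = 158/6 = 26.3333

26.3333


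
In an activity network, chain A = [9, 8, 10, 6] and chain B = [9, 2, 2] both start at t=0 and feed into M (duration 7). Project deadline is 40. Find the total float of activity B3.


Forward pass: ES(B3) = sum of predecessors on chain B = 11
EF = ES + duration = 11 + 2 = 13
Backward pass: LF(M) = deadline = 40; LS(M) = 40 - 7 = 33
LF(B3) = LS(M) - sum(successors on chain B) = 33 - 0 = 33
LS = LF - duration = 33 - 2 = 31
Total float = LS - ES = 31 - 11 = 20

20


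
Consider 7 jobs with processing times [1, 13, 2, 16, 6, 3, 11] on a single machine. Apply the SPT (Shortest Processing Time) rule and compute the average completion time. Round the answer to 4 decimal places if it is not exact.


Sort jobs by processing time (SPT order): [1, 2, 3, 6, 11, 13, 16]
Compute completion times sequentially:
  Job 1: processing = 1, completes at 1
  Job 2: processing = 2, completes at 3
  Job 3: processing = 3, completes at 6
  Job 4: processing = 6, completes at 12
  Job 5: processing = 11, completes at 23
  Job 6: processing = 13, completes at 36
  Job 7: processing = 16, completes at 52
Sum of completion times = 133
Average completion time = 133/7 = 19.0

19.0


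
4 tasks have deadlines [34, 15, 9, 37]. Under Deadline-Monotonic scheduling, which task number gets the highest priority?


Sort tasks by relative deadline (ascending):
  Task 3: deadline = 9
  Task 2: deadline = 15
  Task 1: deadline = 34
  Task 4: deadline = 37
Priority order (highest first): [3, 2, 1, 4]
Highest priority task = 3

3


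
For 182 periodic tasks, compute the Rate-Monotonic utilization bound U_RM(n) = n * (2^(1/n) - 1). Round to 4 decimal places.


Compute 2^(1/182) = 1.0038157625
Subtract 1: 1.0038157625 - 1 = 0.0038157625
Multiply by n: 182 * 0.0038157625 = 0.6944687750
Round to 4 dp: 0.6945

0.6945


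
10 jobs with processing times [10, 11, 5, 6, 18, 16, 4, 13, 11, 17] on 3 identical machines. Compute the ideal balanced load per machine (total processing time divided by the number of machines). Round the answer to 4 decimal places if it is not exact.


Total processing time = 10 + 11 + 5 + 6 + 18 + 16 + 4 + 13 + 11 + 17 = 111
Number of machines = 3
Ideal balanced load = 111 / 3 = 37.0

37.0


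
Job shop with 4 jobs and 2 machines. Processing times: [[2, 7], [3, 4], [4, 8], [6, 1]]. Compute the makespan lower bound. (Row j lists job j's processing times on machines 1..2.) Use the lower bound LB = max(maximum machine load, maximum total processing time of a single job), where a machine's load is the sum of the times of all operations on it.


Machine loads:
  Machine 1: 2 + 3 + 4 + 6 = 15
  Machine 2: 7 + 4 + 8 + 1 = 20
Max machine load = 20
Job totals:
  Job 1: 9
  Job 2: 7
  Job 3: 12
  Job 4: 7
Max job total = 12
Lower bound = max(20, 12) = 20

20


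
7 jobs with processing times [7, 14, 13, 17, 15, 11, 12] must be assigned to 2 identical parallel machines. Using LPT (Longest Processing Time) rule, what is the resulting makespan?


Sort jobs in decreasing order (LPT): [17, 15, 14, 13, 12, 11, 7]
Assign each job to the least loaded machine:
  Machine 1: jobs [17, 13, 11, 7], load = 48
  Machine 2: jobs [15, 14, 12], load = 41
Makespan = max load = 48

48


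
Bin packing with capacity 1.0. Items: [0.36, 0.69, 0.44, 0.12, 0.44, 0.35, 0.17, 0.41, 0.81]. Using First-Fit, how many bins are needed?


Place items sequentially using First-Fit:
  Item 0.36 -> new Bin 1
  Item 0.69 -> new Bin 2
  Item 0.44 -> Bin 1 (now 0.8)
  Item 0.12 -> Bin 1 (now 0.92)
  Item 0.44 -> new Bin 3
  Item 0.35 -> Bin 3 (now 0.79)
  Item 0.17 -> Bin 2 (now 0.86)
  Item 0.41 -> new Bin 4
  Item 0.81 -> new Bin 5
Total bins used = 5

5


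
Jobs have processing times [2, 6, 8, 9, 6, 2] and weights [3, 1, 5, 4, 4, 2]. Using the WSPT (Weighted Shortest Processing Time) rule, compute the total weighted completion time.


Compute p/w ratios and sort ascending (WSPT): [(2, 3), (2, 2), (6, 4), (8, 5), (9, 4), (6, 1)]
Compute weighted completion times:
  Job (p=2,w=3): C=2, w*C=3*2=6
  Job (p=2,w=2): C=4, w*C=2*4=8
  Job (p=6,w=4): C=10, w*C=4*10=40
  Job (p=8,w=5): C=18, w*C=5*18=90
  Job (p=9,w=4): C=27, w*C=4*27=108
  Job (p=6,w=1): C=33, w*C=1*33=33
Total weighted completion time = 285

285


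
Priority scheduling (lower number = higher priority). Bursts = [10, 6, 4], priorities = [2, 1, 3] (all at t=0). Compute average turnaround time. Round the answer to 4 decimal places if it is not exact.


Sort by priority (ascending = highest first):
Order: [(1, 6), (2, 10), (3, 4)]
Completion times:
  Priority 1, burst=6, C=6
  Priority 2, burst=10, C=16
  Priority 3, burst=4, C=20
Average turnaround = 42/3 = 14.0

14.0


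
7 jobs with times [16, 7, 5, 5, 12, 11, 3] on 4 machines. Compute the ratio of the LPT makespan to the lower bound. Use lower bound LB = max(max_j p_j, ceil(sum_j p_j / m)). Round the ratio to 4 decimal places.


LPT order: [16, 12, 11, 7, 5, 5, 3]
Machine loads after assignment: [16, 15, 16, 12]
LPT makespan = 16
Lower bound = max(max_job, ceil(total/4)) = max(16, 15) = 16
Ratio = 16 / 16 = 1.0

1.0


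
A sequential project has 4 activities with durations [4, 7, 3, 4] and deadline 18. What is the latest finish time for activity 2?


LF(activity 2) = deadline - sum of successor durations
Successors: activities 3 through 4 with durations [3, 4]
Sum of successor durations = 7
LF = 18 - 7 = 11

11


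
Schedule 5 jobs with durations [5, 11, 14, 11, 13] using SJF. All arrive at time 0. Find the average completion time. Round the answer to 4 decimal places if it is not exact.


SJF order (ascending): [5, 11, 11, 13, 14]
Completion times:
  Job 1: burst=5, C=5
  Job 2: burst=11, C=16
  Job 3: burst=11, C=27
  Job 4: burst=13, C=40
  Job 5: burst=14, C=54
Average completion = 142/5 = 28.4

28.4


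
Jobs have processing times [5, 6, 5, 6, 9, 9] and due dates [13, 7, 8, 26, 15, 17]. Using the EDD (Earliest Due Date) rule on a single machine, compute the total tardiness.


Sort by due date (EDD order): [(6, 7), (5, 8), (5, 13), (9, 15), (9, 17), (6, 26)]
Compute completion times and tardiness:
  Job 1: p=6, d=7, C=6, tardiness=max(0,6-7)=0
  Job 2: p=5, d=8, C=11, tardiness=max(0,11-8)=3
  Job 3: p=5, d=13, C=16, tardiness=max(0,16-13)=3
  Job 4: p=9, d=15, C=25, tardiness=max(0,25-15)=10
  Job 5: p=9, d=17, C=34, tardiness=max(0,34-17)=17
  Job 6: p=6, d=26, C=40, tardiness=max(0,40-26)=14
Total tardiness = 47

47


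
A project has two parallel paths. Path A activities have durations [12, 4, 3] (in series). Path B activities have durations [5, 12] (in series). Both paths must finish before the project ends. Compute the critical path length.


Path A total = 12 + 4 + 3 = 19
Path B total = 5 + 12 = 17
Critical path = longest path = max(19, 17) = 19

19


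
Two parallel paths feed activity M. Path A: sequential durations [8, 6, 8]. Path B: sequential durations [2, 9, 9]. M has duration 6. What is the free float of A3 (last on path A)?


ES(A3) = sum of predecessors on chain A = 14
EF(A3) = ES + duration = 14 + 8 = 22
Successor of A3 is M. ES(M) = max(sum(A), sum(B)) = max(22, 20) = 22
Free float = ES(successor) - EF(current) = 22 - 22 = 0

0


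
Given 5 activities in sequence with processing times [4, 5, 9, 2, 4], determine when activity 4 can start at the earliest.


Activity 4 starts after activities 1 through 3 complete.
Predecessor durations: [4, 5, 9]
ES = 4 + 5 + 9 = 18

18


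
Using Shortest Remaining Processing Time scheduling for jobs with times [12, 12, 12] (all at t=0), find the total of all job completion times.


Since all jobs arrive at t=0, SRPT equals SPT ordering.
SPT order: [12, 12, 12]
Completion times:
  Job 1: p=12, C=12
  Job 2: p=12, C=24
  Job 3: p=12, C=36
Total completion time = 12 + 24 + 36 = 72

72


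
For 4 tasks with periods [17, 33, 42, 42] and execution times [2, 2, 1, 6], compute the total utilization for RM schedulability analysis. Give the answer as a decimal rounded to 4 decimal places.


Compute individual utilizations (exact fractions):
  Task 1: C/T = 2/17 (approx. 0.1176)
  Task 2: C/T = 2/33 (approx. 0.0606)
  Task 3: C/T = 1/42 (approx. 0.0238)
  Task 4: C/T = 6/42 = 1/7 (approx. 0.1429)
Total utilization U = 2/17 + 2/33 + 1/42 + 1/7 = 129/374
Rounded to 4 decimal places: U = 0.3449
RM (Liu & Layland) bound for 4 tasks = 0.756828; compare with U = 129/374 (approx. 0.344920)
U <= bound, so schedulable by RM sufficient condition.

0.3449


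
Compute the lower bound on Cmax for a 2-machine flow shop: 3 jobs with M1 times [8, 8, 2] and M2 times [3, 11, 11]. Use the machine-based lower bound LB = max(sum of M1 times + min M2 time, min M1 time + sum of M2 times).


LB1 = sum(M1 times) + min(M2 times) = 18 + 3 = 21
LB2 = min(M1 times) + sum(M2 times) = 2 + 25 = 27
Lower bound = max(LB1, LB2) = max(21, 27) = 27

27


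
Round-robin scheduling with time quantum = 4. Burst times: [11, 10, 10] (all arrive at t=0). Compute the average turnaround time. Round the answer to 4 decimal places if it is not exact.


Time quantum = 4
Execution trace:
  J1 runs 4 units, time = 4
  J2 runs 4 units, time = 8
  J3 runs 4 units, time = 12
  J1 runs 4 units, time = 16
  J2 runs 4 units, time = 20
  J3 runs 4 units, time = 24
  J1 runs 3 units, time = 27
  J2 runs 2 units, time = 29
  J3 runs 2 units, time = 31
Finish times: [27, 29, 31]
Average turnaround = 87/3 = 29.0

29.0


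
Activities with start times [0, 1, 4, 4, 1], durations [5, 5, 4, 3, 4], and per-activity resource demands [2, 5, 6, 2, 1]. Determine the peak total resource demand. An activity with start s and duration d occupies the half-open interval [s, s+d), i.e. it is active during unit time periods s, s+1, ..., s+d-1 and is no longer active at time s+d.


Each activity i is active on [start_i, start_i + duration_i).
Compute total resource usage per time slot:
  t=0: active resources = [2], total = 2
  t=1: active resources = [2, 5, 1], total = 8
  t=2: active resources = [2, 5, 1], total = 8
  t=3: active resources = [2, 5, 1], total = 8
  t=4: active resources = [2, 5, 6, 2, 1], total = 16
  t=5: active resources = [5, 6, 2], total = 13
  t=6: active resources = [6, 2], total = 8
  t=7: active resources = [6], total = 6
Peak resource demand = 16

16


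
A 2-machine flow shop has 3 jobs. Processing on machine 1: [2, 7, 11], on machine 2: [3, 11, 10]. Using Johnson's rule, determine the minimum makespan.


Apply Johnson's rule:
  Group 1 (a <= b): [(1, 2, 3), (2, 7, 11)]
  Group 2 (a > b): [(3, 11, 10)]
Optimal job order: [1, 2, 3]
Schedule:
  Job 1: M1 done at 2, M2 done at 5
  Job 2: M1 done at 9, M2 done at 20
  Job 3: M1 done at 20, M2 done at 30
Makespan = 30

30


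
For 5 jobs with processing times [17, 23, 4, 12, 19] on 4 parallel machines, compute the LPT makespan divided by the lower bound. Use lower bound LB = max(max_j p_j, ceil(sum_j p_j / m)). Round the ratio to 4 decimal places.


LPT order: [23, 19, 17, 12, 4]
Machine loads after assignment: [23, 19, 17, 16]
LPT makespan = 23
Lower bound = max(max_job, ceil(total/4)) = max(23, 19) = 23
Ratio = 23 / 23 = 1.0

1.0


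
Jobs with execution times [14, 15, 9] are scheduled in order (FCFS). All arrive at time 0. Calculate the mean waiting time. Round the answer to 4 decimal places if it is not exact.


FCFS order (as given): [14, 15, 9]
Waiting times:
  Job 1: wait = 0
  Job 2: wait = 14
  Job 3: wait = 29
Sum of waiting times = 43
Average waiting time = 43/3 = 14.3333

14.3333


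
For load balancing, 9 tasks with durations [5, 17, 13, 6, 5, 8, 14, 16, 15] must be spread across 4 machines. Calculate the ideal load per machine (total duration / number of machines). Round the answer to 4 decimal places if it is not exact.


Total processing time = 5 + 17 + 13 + 6 + 5 + 8 + 14 + 16 + 15 = 99
Number of machines = 4
Ideal balanced load = 99 / 4 = 24.75

24.75


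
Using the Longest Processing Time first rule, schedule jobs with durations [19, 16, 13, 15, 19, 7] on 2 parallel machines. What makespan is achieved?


Sort jobs in decreasing order (LPT): [19, 19, 16, 15, 13, 7]
Assign each job to the least loaded machine:
  Machine 1: jobs [19, 16, 7], load = 42
  Machine 2: jobs [19, 15, 13], load = 47
Makespan = max load = 47

47


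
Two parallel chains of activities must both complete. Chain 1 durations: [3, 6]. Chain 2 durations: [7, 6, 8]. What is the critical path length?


Path A total = 3 + 6 = 9
Path B total = 7 + 6 + 8 = 21
Critical path = longest path = max(9, 21) = 21

21


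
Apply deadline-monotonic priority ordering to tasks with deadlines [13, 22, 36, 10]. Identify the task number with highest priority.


Sort tasks by relative deadline (ascending):
  Task 4: deadline = 10
  Task 1: deadline = 13
  Task 2: deadline = 22
  Task 3: deadline = 36
Priority order (highest first): [4, 1, 2, 3]
Highest priority task = 4

4


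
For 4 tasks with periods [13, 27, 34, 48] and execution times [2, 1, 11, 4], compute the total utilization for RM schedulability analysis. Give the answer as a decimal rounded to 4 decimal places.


Compute individual utilizations (exact fractions):
  Task 1: C/T = 2/13 (approx. 0.1538)
  Task 2: C/T = 1/27 (approx. 0.037)
  Task 3: C/T = 11/34 (approx. 0.3235)
  Task 4: C/T = 4/48 = 1/12 (approx. 0.0833)
Total utilization U = 2/13 + 1/27 + 11/34 + 1/12 = 14267/23868
Rounded to 4 decimal places: U = 0.5977
RM (Liu & Layland) bound for 4 tasks = 0.756828; compare with U = 14267/23868 (approx. 0.597746)
U <= bound, so schedulable by RM sufficient condition.

0.5977


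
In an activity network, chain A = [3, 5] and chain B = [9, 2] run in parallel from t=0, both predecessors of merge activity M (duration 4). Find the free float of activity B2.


ES(B2) = sum of predecessors on chain B = 9
EF(B2) = ES + duration = 9 + 2 = 11
Successor of B2 is M. ES(M) = max(sum(A), sum(B)) = max(8, 11) = 11
Free float = ES(successor) - EF(current) = 11 - 11 = 0

0


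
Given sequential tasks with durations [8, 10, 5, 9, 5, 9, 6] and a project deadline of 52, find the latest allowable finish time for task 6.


LF(activity 6) = deadline - sum of successor durations
Successors: activities 7 through 7 with durations [6]
Sum of successor durations = 6
LF = 52 - 6 = 46

46


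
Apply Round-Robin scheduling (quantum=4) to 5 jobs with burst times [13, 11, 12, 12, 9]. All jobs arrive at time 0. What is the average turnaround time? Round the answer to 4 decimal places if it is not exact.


Time quantum = 4
Execution trace:
  J1 runs 4 units, time = 4
  J2 runs 4 units, time = 8
  J3 runs 4 units, time = 12
  J4 runs 4 units, time = 16
  J5 runs 4 units, time = 20
  J1 runs 4 units, time = 24
  J2 runs 4 units, time = 28
  J3 runs 4 units, time = 32
  J4 runs 4 units, time = 36
  J5 runs 4 units, time = 40
  J1 runs 4 units, time = 44
  J2 runs 3 units, time = 47
  J3 runs 4 units, time = 51
  J4 runs 4 units, time = 55
  J5 runs 1 units, time = 56
  J1 runs 1 units, time = 57
Finish times: [57, 47, 51, 55, 56]
Average turnaround = 266/5 = 53.2

53.2


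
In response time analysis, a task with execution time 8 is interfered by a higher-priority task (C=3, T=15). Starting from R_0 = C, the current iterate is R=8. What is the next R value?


R_next = C + ceil(R_prev / T_hp) * C_hp
ceil(8 / 15) = ceil(0.5333) = 1
Interference = 1 * 3 = 3
R_next = 8 + 3 = 11

11


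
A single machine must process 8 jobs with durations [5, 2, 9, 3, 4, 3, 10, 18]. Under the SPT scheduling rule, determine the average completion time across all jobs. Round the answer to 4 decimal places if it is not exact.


Sort jobs by processing time (SPT order): [2, 3, 3, 4, 5, 9, 10, 18]
Compute completion times sequentially:
  Job 1: processing = 2, completes at 2
  Job 2: processing = 3, completes at 5
  Job 3: processing = 3, completes at 8
  Job 4: processing = 4, completes at 12
  Job 5: processing = 5, completes at 17
  Job 6: processing = 9, completes at 26
  Job 7: processing = 10, completes at 36
  Job 8: processing = 18, completes at 54
Sum of completion times = 160
Average completion time = 160/8 = 20.0

20.0


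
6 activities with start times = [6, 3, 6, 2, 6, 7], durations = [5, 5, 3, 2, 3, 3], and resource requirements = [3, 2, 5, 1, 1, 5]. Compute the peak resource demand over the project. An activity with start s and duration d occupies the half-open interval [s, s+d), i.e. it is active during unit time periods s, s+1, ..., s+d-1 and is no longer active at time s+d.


Each activity i is active on [start_i, start_i + duration_i).
Compute total resource usage per time slot:
  t=0: active resources = [], total = 0
  t=1: active resources = [], total = 0
  t=2: active resources = [1], total = 1
  t=3: active resources = [2, 1], total = 3
  t=4: active resources = [2], total = 2
  t=5: active resources = [2], total = 2
  t=6: active resources = [3, 2, 5, 1], total = 11
  t=7: active resources = [3, 2, 5, 1, 5], total = 16
  t=8: active resources = [3, 5, 1, 5], total = 14
  t=9: active resources = [3, 5], total = 8
  t=10: active resources = [3], total = 3
Peak resource demand = 16

16


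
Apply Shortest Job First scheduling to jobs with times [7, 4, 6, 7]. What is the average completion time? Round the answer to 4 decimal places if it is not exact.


SJF order (ascending): [4, 6, 7, 7]
Completion times:
  Job 1: burst=4, C=4
  Job 2: burst=6, C=10
  Job 3: burst=7, C=17
  Job 4: burst=7, C=24
Average completion = 55/4 = 13.75

13.75


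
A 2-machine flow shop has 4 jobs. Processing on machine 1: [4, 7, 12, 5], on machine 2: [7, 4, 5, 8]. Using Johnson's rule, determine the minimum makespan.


Apply Johnson's rule:
  Group 1 (a <= b): [(1, 4, 7), (4, 5, 8)]
  Group 2 (a > b): [(3, 12, 5), (2, 7, 4)]
Optimal job order: [1, 4, 3, 2]
Schedule:
  Job 1: M1 done at 4, M2 done at 11
  Job 4: M1 done at 9, M2 done at 19
  Job 3: M1 done at 21, M2 done at 26
  Job 2: M1 done at 28, M2 done at 32
Makespan = 32

32


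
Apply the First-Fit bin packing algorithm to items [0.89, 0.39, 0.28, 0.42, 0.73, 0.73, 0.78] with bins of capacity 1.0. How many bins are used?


Place items sequentially using First-Fit:
  Item 0.89 -> new Bin 1
  Item 0.39 -> new Bin 2
  Item 0.28 -> Bin 2 (now 0.67)
  Item 0.42 -> new Bin 3
  Item 0.73 -> new Bin 4
  Item 0.73 -> new Bin 5
  Item 0.78 -> new Bin 6
Total bins used = 6

6


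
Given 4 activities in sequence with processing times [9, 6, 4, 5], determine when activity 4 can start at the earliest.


Activity 4 starts after activities 1 through 3 complete.
Predecessor durations: [9, 6, 4]
ES = 9 + 6 + 4 = 19

19


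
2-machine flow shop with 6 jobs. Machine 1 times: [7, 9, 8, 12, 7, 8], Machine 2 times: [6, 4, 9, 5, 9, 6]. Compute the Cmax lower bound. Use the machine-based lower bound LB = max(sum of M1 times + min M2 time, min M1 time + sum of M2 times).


LB1 = sum(M1 times) + min(M2 times) = 51 + 4 = 55
LB2 = min(M1 times) + sum(M2 times) = 7 + 39 = 46
Lower bound = max(LB1, LB2) = max(55, 46) = 55

55


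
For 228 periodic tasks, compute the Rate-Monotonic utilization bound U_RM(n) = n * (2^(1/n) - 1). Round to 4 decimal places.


Compute 2^(1/228) = 1.0030447451
Subtract 1: 1.0030447451 - 1 = 0.0030447451
Multiply by n: 228 * 0.0030447451 = 0.6942018828
Round to 4 dp: 0.6942

0.6942


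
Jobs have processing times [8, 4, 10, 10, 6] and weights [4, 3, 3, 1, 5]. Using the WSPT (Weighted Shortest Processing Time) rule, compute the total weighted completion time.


Compute p/w ratios and sort ascending (WSPT): [(6, 5), (4, 3), (8, 4), (10, 3), (10, 1)]
Compute weighted completion times:
  Job (p=6,w=5): C=6, w*C=5*6=30
  Job (p=4,w=3): C=10, w*C=3*10=30
  Job (p=8,w=4): C=18, w*C=4*18=72
  Job (p=10,w=3): C=28, w*C=3*28=84
  Job (p=10,w=1): C=38, w*C=1*38=38
Total weighted completion time = 254

254


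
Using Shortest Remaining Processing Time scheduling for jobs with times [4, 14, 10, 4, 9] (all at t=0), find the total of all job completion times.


Since all jobs arrive at t=0, SRPT equals SPT ordering.
SPT order: [4, 4, 9, 10, 14]
Completion times:
  Job 1: p=4, C=4
  Job 2: p=4, C=8
  Job 3: p=9, C=17
  Job 4: p=10, C=27
  Job 5: p=14, C=41
Total completion time = 4 + 8 + 17 + 27 + 41 = 97

97


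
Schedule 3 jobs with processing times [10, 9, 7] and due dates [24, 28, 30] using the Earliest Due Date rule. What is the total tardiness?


Sort by due date (EDD order): [(10, 24), (9, 28), (7, 30)]
Compute completion times and tardiness:
  Job 1: p=10, d=24, C=10, tardiness=max(0,10-24)=0
  Job 2: p=9, d=28, C=19, tardiness=max(0,19-28)=0
  Job 3: p=7, d=30, C=26, tardiness=max(0,26-30)=0
Total tardiness = 0

0


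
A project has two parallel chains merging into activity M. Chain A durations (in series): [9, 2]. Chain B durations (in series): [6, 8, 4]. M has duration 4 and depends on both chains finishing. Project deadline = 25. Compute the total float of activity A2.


Forward pass: ES(A2) = sum of predecessors on chain A = 9
EF = ES + duration = 9 + 2 = 11
Backward pass: LF(M) = deadline = 25; LS(M) = 25 - 4 = 21
LF(A2) = LS(M) - sum(successors on chain A) = 21 - 0 = 21
LS = LF - duration = 21 - 2 = 19
Total float = LS - ES = 19 - 9 = 10

10


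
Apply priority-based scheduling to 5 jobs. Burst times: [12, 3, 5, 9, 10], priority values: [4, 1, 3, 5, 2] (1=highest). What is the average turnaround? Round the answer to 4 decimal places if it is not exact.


Sort by priority (ascending = highest first):
Order: [(1, 3), (2, 10), (3, 5), (4, 12), (5, 9)]
Completion times:
  Priority 1, burst=3, C=3
  Priority 2, burst=10, C=13
  Priority 3, burst=5, C=18
  Priority 4, burst=12, C=30
  Priority 5, burst=9, C=39
Average turnaround = 103/5 = 20.6

20.6


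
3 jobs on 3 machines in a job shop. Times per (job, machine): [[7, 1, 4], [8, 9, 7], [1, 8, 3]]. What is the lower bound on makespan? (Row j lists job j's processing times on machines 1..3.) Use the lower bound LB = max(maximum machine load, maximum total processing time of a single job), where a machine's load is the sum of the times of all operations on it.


Machine loads:
  Machine 1: 7 + 8 + 1 = 16
  Machine 2: 1 + 9 + 8 = 18
  Machine 3: 4 + 7 + 3 = 14
Max machine load = 18
Job totals:
  Job 1: 12
  Job 2: 24
  Job 3: 12
Max job total = 24
Lower bound = max(18, 24) = 24

24


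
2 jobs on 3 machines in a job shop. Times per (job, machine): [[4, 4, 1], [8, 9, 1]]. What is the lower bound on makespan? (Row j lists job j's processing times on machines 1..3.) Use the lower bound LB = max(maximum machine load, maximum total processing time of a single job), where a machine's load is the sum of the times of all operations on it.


Machine loads:
  Machine 1: 4 + 8 = 12
  Machine 2: 4 + 9 = 13
  Machine 3: 1 + 1 = 2
Max machine load = 13
Job totals:
  Job 1: 9
  Job 2: 18
Max job total = 18
Lower bound = max(13, 18) = 18

18


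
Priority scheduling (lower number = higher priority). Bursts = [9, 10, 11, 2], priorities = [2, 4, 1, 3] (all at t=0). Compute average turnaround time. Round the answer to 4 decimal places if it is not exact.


Sort by priority (ascending = highest first):
Order: [(1, 11), (2, 9), (3, 2), (4, 10)]
Completion times:
  Priority 1, burst=11, C=11
  Priority 2, burst=9, C=20
  Priority 3, burst=2, C=22
  Priority 4, burst=10, C=32
Average turnaround = 85/4 = 21.25

21.25


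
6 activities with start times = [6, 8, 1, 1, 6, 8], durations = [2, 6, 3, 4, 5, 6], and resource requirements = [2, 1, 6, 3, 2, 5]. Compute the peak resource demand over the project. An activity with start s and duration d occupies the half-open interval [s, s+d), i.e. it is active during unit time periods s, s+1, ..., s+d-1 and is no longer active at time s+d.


Each activity i is active on [start_i, start_i + duration_i).
Compute total resource usage per time slot:
  t=0: active resources = [], total = 0
  t=1: active resources = [6, 3], total = 9
  t=2: active resources = [6, 3], total = 9
  t=3: active resources = [6, 3], total = 9
  t=4: active resources = [3], total = 3
  t=5: active resources = [], total = 0
  t=6: active resources = [2, 2], total = 4
  t=7: active resources = [2, 2], total = 4
  t=8: active resources = [1, 2, 5], total = 8
  t=9: active resources = [1, 2, 5], total = 8
  t=10: active resources = [1, 2, 5], total = 8
  t=11: active resources = [1, 5], total = 6
  t=12: active resources = [1, 5], total = 6
  t=13: active resources = [1, 5], total = 6
Peak resource demand = 9

9


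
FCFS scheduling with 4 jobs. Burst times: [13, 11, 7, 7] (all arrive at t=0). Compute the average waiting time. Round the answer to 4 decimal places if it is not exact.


FCFS order (as given): [13, 11, 7, 7]
Waiting times:
  Job 1: wait = 0
  Job 2: wait = 13
  Job 3: wait = 24
  Job 4: wait = 31
Sum of waiting times = 68
Average waiting time = 68/4 = 17.0

17.0


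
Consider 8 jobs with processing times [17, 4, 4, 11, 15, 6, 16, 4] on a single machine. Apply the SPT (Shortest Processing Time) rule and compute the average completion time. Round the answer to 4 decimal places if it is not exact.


Sort jobs by processing time (SPT order): [4, 4, 4, 6, 11, 15, 16, 17]
Compute completion times sequentially:
  Job 1: processing = 4, completes at 4
  Job 2: processing = 4, completes at 8
  Job 3: processing = 4, completes at 12
  Job 4: processing = 6, completes at 18
  Job 5: processing = 11, completes at 29
  Job 6: processing = 15, completes at 44
  Job 7: processing = 16, completes at 60
  Job 8: processing = 17, completes at 77
Sum of completion times = 252
Average completion time = 252/8 = 31.5

31.5


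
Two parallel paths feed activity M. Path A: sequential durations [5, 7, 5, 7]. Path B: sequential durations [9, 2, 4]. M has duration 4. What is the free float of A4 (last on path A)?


ES(A4) = sum of predecessors on chain A = 17
EF(A4) = ES + duration = 17 + 7 = 24
Successor of A4 is M. ES(M) = max(sum(A), sum(B)) = max(24, 15) = 24
Free float = ES(successor) - EF(current) = 24 - 24 = 0

0


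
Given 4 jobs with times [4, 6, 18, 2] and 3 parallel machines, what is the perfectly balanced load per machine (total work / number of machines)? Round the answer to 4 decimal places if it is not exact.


Total processing time = 4 + 6 + 18 + 2 = 30
Number of machines = 3
Ideal balanced load = 30 / 3 = 10.0

10.0


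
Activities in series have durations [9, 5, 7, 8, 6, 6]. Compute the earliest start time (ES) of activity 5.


Activity 5 starts after activities 1 through 4 complete.
Predecessor durations: [9, 5, 7, 8]
ES = 9 + 5 + 7 + 8 = 29

29


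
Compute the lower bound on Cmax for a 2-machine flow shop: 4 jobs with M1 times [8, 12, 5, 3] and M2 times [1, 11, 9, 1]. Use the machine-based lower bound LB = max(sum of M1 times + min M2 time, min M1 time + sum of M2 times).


LB1 = sum(M1 times) + min(M2 times) = 28 + 1 = 29
LB2 = min(M1 times) + sum(M2 times) = 3 + 22 = 25
Lower bound = max(LB1, LB2) = max(29, 25) = 29

29


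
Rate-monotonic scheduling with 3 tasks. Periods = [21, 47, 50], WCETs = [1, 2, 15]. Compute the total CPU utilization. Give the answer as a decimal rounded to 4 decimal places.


Compute individual utilizations (exact fractions):
  Task 1: C/T = 1/21 (approx. 0.0476)
  Task 2: C/T = 2/47 (approx. 0.0426)
  Task 3: C/T = 15/50 = 3/10 (approx. 0.3)
Total utilization U = 1/21 + 2/47 + 3/10 = 3851/9870
Rounded to 4 decimal places: U = 0.3902
RM (Liu & Layland) bound for 3 tasks = 0.779763; compare with U = 3851/9870 (approx. 0.390172)
U <= bound, so schedulable by RM sufficient condition.

0.3902


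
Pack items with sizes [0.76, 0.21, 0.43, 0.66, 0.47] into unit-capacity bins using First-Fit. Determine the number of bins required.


Place items sequentially using First-Fit:
  Item 0.76 -> new Bin 1
  Item 0.21 -> Bin 1 (now 0.97)
  Item 0.43 -> new Bin 2
  Item 0.66 -> new Bin 3
  Item 0.47 -> Bin 2 (now 0.9)
Total bins used = 3

3


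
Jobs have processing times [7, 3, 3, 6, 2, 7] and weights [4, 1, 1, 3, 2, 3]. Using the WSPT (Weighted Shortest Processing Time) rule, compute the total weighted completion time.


Compute p/w ratios and sort ascending (WSPT): [(2, 2), (7, 4), (6, 3), (7, 3), (3, 1), (3, 1)]
Compute weighted completion times:
  Job (p=2,w=2): C=2, w*C=2*2=4
  Job (p=7,w=4): C=9, w*C=4*9=36
  Job (p=6,w=3): C=15, w*C=3*15=45
  Job (p=7,w=3): C=22, w*C=3*22=66
  Job (p=3,w=1): C=25, w*C=1*25=25
  Job (p=3,w=1): C=28, w*C=1*28=28
Total weighted completion time = 204

204


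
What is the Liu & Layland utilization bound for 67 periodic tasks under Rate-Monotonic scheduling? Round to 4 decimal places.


Compute 2^(1/67) = 1.0103991798
Subtract 1: 1.0103991798 - 1 = 0.0103991798
Multiply by n: 67 * 0.0103991798 = 0.6967450466
Round to 4 dp: 0.6967

0.6967


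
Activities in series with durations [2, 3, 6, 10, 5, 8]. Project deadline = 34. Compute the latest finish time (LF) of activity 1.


LF(activity 1) = deadline - sum of successor durations
Successors: activities 2 through 6 with durations [3, 6, 10, 5, 8]
Sum of successor durations = 32
LF = 34 - 32 = 2

2


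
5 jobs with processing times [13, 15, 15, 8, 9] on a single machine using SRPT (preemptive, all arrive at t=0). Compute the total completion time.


Since all jobs arrive at t=0, SRPT equals SPT ordering.
SPT order: [8, 9, 13, 15, 15]
Completion times:
  Job 1: p=8, C=8
  Job 2: p=9, C=17
  Job 3: p=13, C=30
  Job 4: p=15, C=45
  Job 5: p=15, C=60
Total completion time = 8 + 17 + 30 + 45 + 60 = 160

160


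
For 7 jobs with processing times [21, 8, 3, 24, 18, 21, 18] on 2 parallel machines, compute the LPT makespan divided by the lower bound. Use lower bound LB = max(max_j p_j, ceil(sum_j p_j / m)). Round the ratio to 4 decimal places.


LPT order: [24, 21, 21, 18, 18, 8, 3]
Machine loads after assignment: [60, 53]
LPT makespan = 60
Lower bound = max(max_job, ceil(total/2)) = max(24, 57) = 57
Ratio = 60 / 57 = 1.0526

1.0526


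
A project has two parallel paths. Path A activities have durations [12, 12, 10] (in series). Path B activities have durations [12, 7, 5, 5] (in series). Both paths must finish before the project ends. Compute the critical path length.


Path A total = 12 + 12 + 10 = 34
Path B total = 12 + 7 + 5 + 5 = 29
Critical path = longest path = max(34, 29) = 34

34


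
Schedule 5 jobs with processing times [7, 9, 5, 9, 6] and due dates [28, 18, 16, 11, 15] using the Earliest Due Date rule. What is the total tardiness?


Sort by due date (EDD order): [(9, 11), (6, 15), (5, 16), (9, 18), (7, 28)]
Compute completion times and tardiness:
  Job 1: p=9, d=11, C=9, tardiness=max(0,9-11)=0
  Job 2: p=6, d=15, C=15, tardiness=max(0,15-15)=0
  Job 3: p=5, d=16, C=20, tardiness=max(0,20-16)=4
  Job 4: p=9, d=18, C=29, tardiness=max(0,29-18)=11
  Job 5: p=7, d=28, C=36, tardiness=max(0,36-28)=8
Total tardiness = 23

23


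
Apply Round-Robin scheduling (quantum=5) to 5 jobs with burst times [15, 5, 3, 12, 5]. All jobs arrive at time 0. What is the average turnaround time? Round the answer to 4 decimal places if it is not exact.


Time quantum = 5
Execution trace:
  J1 runs 5 units, time = 5
  J2 runs 5 units, time = 10
  J3 runs 3 units, time = 13
  J4 runs 5 units, time = 18
  J5 runs 5 units, time = 23
  J1 runs 5 units, time = 28
  J4 runs 5 units, time = 33
  J1 runs 5 units, time = 38
  J4 runs 2 units, time = 40
Finish times: [38, 10, 13, 40, 23]
Average turnaround = 124/5 = 24.8

24.8


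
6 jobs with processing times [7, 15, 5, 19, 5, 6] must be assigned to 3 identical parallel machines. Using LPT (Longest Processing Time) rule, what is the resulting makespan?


Sort jobs in decreasing order (LPT): [19, 15, 7, 6, 5, 5]
Assign each job to the least loaded machine:
  Machine 1: jobs [19], load = 19
  Machine 2: jobs [15, 5], load = 20
  Machine 3: jobs [7, 6, 5], load = 18
Makespan = max load = 20

20


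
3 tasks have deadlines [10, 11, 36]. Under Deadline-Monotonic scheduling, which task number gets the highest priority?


Sort tasks by relative deadline (ascending):
  Task 1: deadline = 10
  Task 2: deadline = 11
  Task 3: deadline = 36
Priority order (highest first): [1, 2, 3]
Highest priority task = 1

1


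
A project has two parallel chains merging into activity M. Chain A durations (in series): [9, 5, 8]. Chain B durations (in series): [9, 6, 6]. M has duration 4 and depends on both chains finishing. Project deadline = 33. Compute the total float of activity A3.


Forward pass: ES(A3) = sum of predecessors on chain A = 14
EF = ES + duration = 14 + 8 = 22
Backward pass: LF(M) = deadline = 33; LS(M) = 33 - 4 = 29
LF(A3) = LS(M) - sum(successors on chain A) = 29 - 0 = 29
LS = LF - duration = 29 - 8 = 21
Total float = LS - ES = 21 - 14 = 7

7


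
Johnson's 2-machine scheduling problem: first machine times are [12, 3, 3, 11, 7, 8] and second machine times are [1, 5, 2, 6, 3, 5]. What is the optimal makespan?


Apply Johnson's rule:
  Group 1 (a <= b): [(2, 3, 5)]
  Group 2 (a > b): [(4, 11, 6), (6, 8, 5), (5, 7, 3), (3, 3, 2), (1, 12, 1)]
Optimal job order: [2, 4, 6, 5, 3, 1]
Schedule:
  Job 2: M1 done at 3, M2 done at 8
  Job 4: M1 done at 14, M2 done at 20
  Job 6: M1 done at 22, M2 done at 27
  Job 5: M1 done at 29, M2 done at 32
  Job 3: M1 done at 32, M2 done at 34
  Job 1: M1 done at 44, M2 done at 45
Makespan = 45

45


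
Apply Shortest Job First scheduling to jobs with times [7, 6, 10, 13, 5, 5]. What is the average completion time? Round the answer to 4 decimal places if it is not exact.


SJF order (ascending): [5, 5, 6, 7, 10, 13]
Completion times:
  Job 1: burst=5, C=5
  Job 2: burst=5, C=10
  Job 3: burst=6, C=16
  Job 4: burst=7, C=23
  Job 5: burst=10, C=33
  Job 6: burst=13, C=46
Average completion = 133/6 = 22.1667

22.1667


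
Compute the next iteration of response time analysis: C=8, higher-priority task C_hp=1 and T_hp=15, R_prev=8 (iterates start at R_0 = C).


R_next = C + ceil(R_prev / T_hp) * C_hp
ceil(8 / 15) = ceil(0.5333) = 1
Interference = 1 * 1 = 1
R_next = 8 + 1 = 9

9


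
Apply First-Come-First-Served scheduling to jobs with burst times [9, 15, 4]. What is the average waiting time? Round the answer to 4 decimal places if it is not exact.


FCFS order (as given): [9, 15, 4]
Waiting times:
  Job 1: wait = 0
  Job 2: wait = 9
  Job 3: wait = 24
Sum of waiting times = 33
Average waiting time = 33/3 = 11.0

11.0


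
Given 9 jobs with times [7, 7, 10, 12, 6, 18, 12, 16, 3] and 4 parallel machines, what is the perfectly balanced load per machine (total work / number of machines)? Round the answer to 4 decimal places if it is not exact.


Total processing time = 7 + 7 + 10 + 12 + 6 + 18 + 12 + 16 + 3 = 91
Number of machines = 4
Ideal balanced load = 91 / 4 = 22.75

22.75


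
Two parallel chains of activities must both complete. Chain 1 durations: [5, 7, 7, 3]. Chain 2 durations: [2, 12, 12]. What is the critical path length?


Path A total = 5 + 7 + 7 + 3 = 22
Path B total = 2 + 12 + 12 = 26
Critical path = longest path = max(22, 26) = 26

26


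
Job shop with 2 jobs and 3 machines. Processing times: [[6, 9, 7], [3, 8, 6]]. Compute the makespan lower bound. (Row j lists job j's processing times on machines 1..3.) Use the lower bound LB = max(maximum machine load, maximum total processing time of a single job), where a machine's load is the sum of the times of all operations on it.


Machine loads:
  Machine 1: 6 + 3 = 9
  Machine 2: 9 + 8 = 17
  Machine 3: 7 + 6 = 13
Max machine load = 17
Job totals:
  Job 1: 22
  Job 2: 17
Max job total = 22
Lower bound = max(17, 22) = 22

22


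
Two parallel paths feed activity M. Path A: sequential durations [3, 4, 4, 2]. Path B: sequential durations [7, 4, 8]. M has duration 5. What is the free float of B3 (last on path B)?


ES(B3) = sum of predecessors on chain B = 11
EF(B3) = ES + duration = 11 + 8 = 19
Successor of B3 is M. ES(M) = max(sum(A), sum(B)) = max(13, 19) = 19
Free float = ES(successor) - EF(current) = 19 - 19 = 0

0


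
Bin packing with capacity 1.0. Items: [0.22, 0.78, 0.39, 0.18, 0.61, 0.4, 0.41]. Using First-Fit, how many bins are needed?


Place items sequentially using First-Fit:
  Item 0.22 -> new Bin 1
  Item 0.78 -> Bin 1 (now 1.0)
  Item 0.39 -> new Bin 2
  Item 0.18 -> Bin 2 (now 0.57)
  Item 0.61 -> new Bin 3
  Item 0.4 -> Bin 2 (now 0.97)
  Item 0.41 -> new Bin 4
Total bins used = 4

4


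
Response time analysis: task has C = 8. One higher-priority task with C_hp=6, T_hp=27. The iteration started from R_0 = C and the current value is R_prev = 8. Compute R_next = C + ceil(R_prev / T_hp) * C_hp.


R_next = C + ceil(R_prev / T_hp) * C_hp
ceil(8 / 27) = ceil(0.2963) = 1
Interference = 1 * 6 = 6
R_next = 8 + 6 = 14

14


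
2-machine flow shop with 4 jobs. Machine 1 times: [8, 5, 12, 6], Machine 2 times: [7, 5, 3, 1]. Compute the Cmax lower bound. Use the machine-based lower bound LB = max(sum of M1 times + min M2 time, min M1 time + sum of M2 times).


LB1 = sum(M1 times) + min(M2 times) = 31 + 1 = 32
LB2 = min(M1 times) + sum(M2 times) = 5 + 16 = 21
Lower bound = max(LB1, LB2) = max(32, 21) = 32

32


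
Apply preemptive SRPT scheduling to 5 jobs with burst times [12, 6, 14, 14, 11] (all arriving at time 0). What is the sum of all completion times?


Since all jobs arrive at t=0, SRPT equals SPT ordering.
SPT order: [6, 11, 12, 14, 14]
Completion times:
  Job 1: p=6, C=6
  Job 2: p=11, C=17
  Job 3: p=12, C=29
  Job 4: p=14, C=43
  Job 5: p=14, C=57
Total completion time = 6 + 17 + 29 + 43 + 57 = 152

152


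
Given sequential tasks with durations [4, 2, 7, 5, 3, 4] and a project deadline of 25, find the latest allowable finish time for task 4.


LF(activity 4) = deadline - sum of successor durations
Successors: activities 5 through 6 with durations [3, 4]
Sum of successor durations = 7
LF = 25 - 7 = 18

18


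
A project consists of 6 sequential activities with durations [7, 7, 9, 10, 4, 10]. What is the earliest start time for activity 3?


Activity 3 starts after activities 1 through 2 complete.
Predecessor durations: [7, 7]
ES = 7 + 7 = 14

14


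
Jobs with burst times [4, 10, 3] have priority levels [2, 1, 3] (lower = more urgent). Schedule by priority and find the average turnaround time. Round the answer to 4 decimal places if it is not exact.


Sort by priority (ascending = highest first):
Order: [(1, 10), (2, 4), (3, 3)]
Completion times:
  Priority 1, burst=10, C=10
  Priority 2, burst=4, C=14
  Priority 3, burst=3, C=17
Average turnaround = 41/3 = 13.6667

13.6667


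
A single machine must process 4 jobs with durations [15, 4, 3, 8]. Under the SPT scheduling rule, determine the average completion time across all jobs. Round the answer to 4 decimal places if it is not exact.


Sort jobs by processing time (SPT order): [3, 4, 8, 15]
Compute completion times sequentially:
  Job 1: processing = 3, completes at 3
  Job 2: processing = 4, completes at 7
  Job 3: processing = 8, completes at 15
  Job 4: processing = 15, completes at 30
Sum of completion times = 55
Average completion time = 55/4 = 13.75

13.75


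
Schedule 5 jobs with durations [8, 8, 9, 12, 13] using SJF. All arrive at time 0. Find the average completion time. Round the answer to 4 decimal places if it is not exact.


SJF order (ascending): [8, 8, 9, 12, 13]
Completion times:
  Job 1: burst=8, C=8
  Job 2: burst=8, C=16
  Job 3: burst=9, C=25
  Job 4: burst=12, C=37
  Job 5: burst=13, C=50
Average completion = 136/5 = 27.2

27.2


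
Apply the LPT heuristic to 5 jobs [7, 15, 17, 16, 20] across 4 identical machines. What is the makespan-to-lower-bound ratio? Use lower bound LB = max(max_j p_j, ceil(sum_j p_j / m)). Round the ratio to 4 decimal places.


LPT order: [20, 17, 16, 15, 7]
Machine loads after assignment: [20, 17, 16, 22]
LPT makespan = 22
Lower bound = max(max_job, ceil(total/4)) = max(20, 19) = 20
Ratio = 22 / 20 = 1.1

1.1
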